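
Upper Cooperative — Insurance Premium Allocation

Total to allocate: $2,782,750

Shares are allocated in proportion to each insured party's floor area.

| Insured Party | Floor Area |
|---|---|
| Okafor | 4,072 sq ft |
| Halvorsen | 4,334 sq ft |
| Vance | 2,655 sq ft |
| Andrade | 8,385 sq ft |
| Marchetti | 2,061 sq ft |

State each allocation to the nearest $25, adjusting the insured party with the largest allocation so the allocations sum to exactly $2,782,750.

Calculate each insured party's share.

Floor area total: 21,507.
Raw shares: Okafor 4,072/21,507 × $2,782,750 = 526,868.37; Halvorsen 4,334/21,507 × $2,782,750 = 560,768.05; Vance 2,655/21,507 × $2,782,750 = 343,525.42; Andrade 8,385/21,507 × $2,782,750 = 1,084,919.27; Marchetti 2,061/21,507 × $2,782,750 = 266,668.89.
After rounding ($25): Okafor $526,875; Halvorsen $560,775; Vance $343,525; Andrade $1,084,925; Marchetti $266,675. Sum = $2,782,775.
Difference $2,782,750 − $2,782,775 = −$25 applied to largest allocation (Andrade): Andrade becomes $1,084,900.

Okafor: $526,875 · Halvorsen: $560,775 · Vance: $343,525 · Andrade: $1,084,900 · Marchetti: $266,675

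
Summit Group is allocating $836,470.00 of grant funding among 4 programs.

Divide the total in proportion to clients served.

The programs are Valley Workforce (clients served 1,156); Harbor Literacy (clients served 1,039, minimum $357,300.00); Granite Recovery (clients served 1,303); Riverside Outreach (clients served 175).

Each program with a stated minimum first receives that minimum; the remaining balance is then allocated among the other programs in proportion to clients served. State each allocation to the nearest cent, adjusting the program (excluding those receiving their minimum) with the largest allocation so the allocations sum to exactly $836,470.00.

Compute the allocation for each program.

Valley Workforce: $210,296.32 · Harbor Literacy: $357,300.00 · Granite Recovery: $237,038.16 · Riverside Outreach: $31,835.52

Guaranteed amounts: Harbor Literacy $357,300.00. Residual $479,170.00.
Residual split over remaining clients served 2,634: Valley Workforce 210,296.32498 → $210,296.32; Granite Recovery 237,038.1587 → $237,038.16; Riverside Outreach 31,835.5163 → $31,835.52.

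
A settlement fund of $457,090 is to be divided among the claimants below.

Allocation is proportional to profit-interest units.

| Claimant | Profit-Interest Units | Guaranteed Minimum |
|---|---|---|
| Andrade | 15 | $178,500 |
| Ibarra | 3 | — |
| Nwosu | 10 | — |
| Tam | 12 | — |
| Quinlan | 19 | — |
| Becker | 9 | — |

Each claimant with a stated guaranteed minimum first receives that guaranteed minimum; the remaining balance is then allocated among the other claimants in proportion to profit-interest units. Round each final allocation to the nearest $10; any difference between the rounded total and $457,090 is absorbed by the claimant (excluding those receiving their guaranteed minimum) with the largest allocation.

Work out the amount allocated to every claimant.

Guaranteed amounts: Andrade $178,500. Residual $278,590.
Residual split over remaining profit-interest units 53: Ibarra 15,769.25 → $15,770; Nwosu 52,564.15 → $52,560; Tam 63,076.98 → $63,080; Quinlan 99,871.89 → $99,870; Becker 47,307.74 → $47,310.

Andrade: $178,500 · Ibarra: $15,770 · Nwosu: $52,560 · Tam: $63,080 · Quinlan: $99,870 · Becker: $47,310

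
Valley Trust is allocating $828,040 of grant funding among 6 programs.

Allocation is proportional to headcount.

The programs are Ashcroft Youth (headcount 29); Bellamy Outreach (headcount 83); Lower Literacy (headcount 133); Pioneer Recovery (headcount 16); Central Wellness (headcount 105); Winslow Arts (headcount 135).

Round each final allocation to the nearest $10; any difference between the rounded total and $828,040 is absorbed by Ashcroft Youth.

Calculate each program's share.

Headcount total: 501.
Unrounded shares: Ashcroft Youth 29/501 × $828,040 = 47,930.46; Bellamy Outreach 83/501 × $828,040 = 137,180.28; Lower Literacy 133/501 × $828,040 = 219,819.00; Pioneer Recovery 16/501 × $828,040 = 26,444.39; Central Wellness 105/501 × $828,040 = 173,541.32; Winslow Arts 135/501 × $828,040 = 223,124.55.
At nearest $10: Ashcroft Youth $47,930; Bellamy Outreach $137,180; Lower Literacy $219,820; Pioneer Recovery $26,440; Central Wellness $173,540; Winslow Arts $223,120. Sum = $828,030.
Difference $828,040 − $828,030 = +$10 applied to Ashcroft Youth: Ashcroft Youth becomes $47,940.

Ashcroft Youth: $47,940; Bellamy Outreach: $137,180; Lower Literacy: $219,820; Pioneer Recovery: $26,440; Central Wellness: $173,540; Winslow Arts: $223,120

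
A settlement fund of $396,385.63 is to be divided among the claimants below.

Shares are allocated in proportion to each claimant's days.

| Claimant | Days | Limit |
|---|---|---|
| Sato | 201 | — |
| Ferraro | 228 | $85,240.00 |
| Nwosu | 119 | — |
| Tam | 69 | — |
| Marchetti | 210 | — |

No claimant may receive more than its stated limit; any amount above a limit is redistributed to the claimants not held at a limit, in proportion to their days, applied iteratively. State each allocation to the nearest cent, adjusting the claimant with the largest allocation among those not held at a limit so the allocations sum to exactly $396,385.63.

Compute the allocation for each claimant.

Sato: $104,407.80 | Ferraro: $85,240.00 | Nwosu: $61,813.57 | Tam: $35,841.48 | Marchetti: $109,082.78

Combined days = 827.
Proportional shares (ignoring caps): Sato 96,340.4010; Ferraro 109,281.6489; Nwosu 57,037.3518; Tam 33,072.0780; Marchetti 100,654.1503.
Held at cap: Ferraro ($85,240.00); residual $311,145.63 reallocated over remaining days 599.
Remaining shares: Sato 104,407.7990 → $104,407.80; Nwosu 61,813.5726 → $61,813.57; Tam 35,841.4833 → $35,841.48; Marchetti 109,082.7751 → $109,082.78.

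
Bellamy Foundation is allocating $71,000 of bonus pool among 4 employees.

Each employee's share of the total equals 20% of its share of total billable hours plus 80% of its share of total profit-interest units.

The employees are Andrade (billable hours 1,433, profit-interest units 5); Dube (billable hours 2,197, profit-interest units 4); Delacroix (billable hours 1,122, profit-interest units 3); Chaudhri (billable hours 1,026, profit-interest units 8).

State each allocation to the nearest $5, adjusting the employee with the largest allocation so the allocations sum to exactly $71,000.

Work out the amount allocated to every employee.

Andrade: $17,720; Dube: $16,760; Delacroix: $11,275; Chaudhri: $25,245

Billable hours total 5,778; profit-interest units total 20.
Composite weights (20% billable hours + 80% profit-interest units): Andrade 0.2496; Dube 0.2360; Delacroix 0.1588; Chaudhri 0.3555.
Raw shares: Andrade 17,721.74; Dube 16,759.34; Delacroix 11,277.42; Chaudhri 25,241.50.
At nearest $5: Andrade $17,720; Dube $16,760; Delacroix $11,275; Chaudhri $25,240. Sum = $70,995.
Difference $71,000 − $70,995 = +$5 applied to largest allocation (Chaudhri): Chaudhri becomes $25,245.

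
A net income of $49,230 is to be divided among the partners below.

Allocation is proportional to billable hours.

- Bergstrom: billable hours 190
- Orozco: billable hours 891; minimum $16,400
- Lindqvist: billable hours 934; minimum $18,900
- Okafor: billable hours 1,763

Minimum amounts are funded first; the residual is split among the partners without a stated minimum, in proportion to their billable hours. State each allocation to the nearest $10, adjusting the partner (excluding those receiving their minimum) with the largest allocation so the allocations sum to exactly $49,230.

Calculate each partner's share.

Bergstrom: $1,360; Orozco: $16,400; Lindqvist: $18,900; Okafor: $12,570

Fund the minimums — Orozco $16,400; Lindqvist $18,900. Balance $13,930.
Balance split over remaining billable hours 1,953: Bergstrom 1,355.20 → $1,360; Okafor 12,574.80 → $12,570.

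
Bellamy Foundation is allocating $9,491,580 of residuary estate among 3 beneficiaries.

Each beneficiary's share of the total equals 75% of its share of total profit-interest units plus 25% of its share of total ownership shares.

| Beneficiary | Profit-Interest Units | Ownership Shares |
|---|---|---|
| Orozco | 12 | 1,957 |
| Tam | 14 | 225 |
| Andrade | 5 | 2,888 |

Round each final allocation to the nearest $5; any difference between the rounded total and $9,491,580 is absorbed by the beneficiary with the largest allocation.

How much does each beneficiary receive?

Orozco: $3,671,550; Tam: $3,320,195; Andrade: $2,499,835

Profit-interest units total 31; ownership shares total 5,070.
Blended shares (75% profit-interest units + 25% ownership shares): Orozco 0.3868; Tam 0.3498; Andrade 0.2634.
Pro-rata amounts: Orozco 3,671,548.11; Tam 3,320,195.99; Andrade 2,499,835.90.
Rounded to nearest $5: Orozco $3,671,550; Tam $3,320,195; Andrade $2,499,835. Sum = $9,491,580.
No rounding difference to absorb.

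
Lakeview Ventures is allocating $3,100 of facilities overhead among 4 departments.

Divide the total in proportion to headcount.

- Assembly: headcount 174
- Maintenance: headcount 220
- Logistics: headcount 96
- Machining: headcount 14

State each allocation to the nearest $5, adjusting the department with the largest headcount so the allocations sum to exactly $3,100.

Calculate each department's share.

Assembly: $1,070 | Maintenance: $1,355 | Logistics: $590 | Machining: $85

Combined headcount = 174 + 220 + 96 + 14 = 504.
Proportional shares: Assembly 1,070.24; Maintenance 1,353.17; Logistics 590.48; Machining 86.11.
At nearest $5: Assembly $1,070; Maintenance $1,355; Logistics $590; Machining $85. Sum = $3,100.
No rounding difference to absorb.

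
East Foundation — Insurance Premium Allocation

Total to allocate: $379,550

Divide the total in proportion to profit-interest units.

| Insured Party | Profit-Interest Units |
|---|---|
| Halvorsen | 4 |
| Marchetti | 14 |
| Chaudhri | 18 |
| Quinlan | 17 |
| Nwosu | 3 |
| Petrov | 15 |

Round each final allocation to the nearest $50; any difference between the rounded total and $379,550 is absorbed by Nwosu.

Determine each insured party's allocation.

Halvorsen: $21,400 | Marchetti: $74,850 | Chaudhri: $96,200 | Quinlan: $90,900 | Nwosu: $16,000 | Petrov: $80,200

Total profit-interest units = 71.
Proportional shares: Halvorsen 4/71 × $379,550 = 21,383.10; Marchetti 14/71 × $379,550 = 74,840.85; Chaudhri 18/71 × $379,550 = 96,223.94; Quinlan 17/71 × $379,550 = 90,878.17; Nwosu 3/71 × $379,550 = 16,037.32; Petrov 15/71 × $379,550 = 80,186.62.
Rounded to nearest $50: Halvorsen $21,400; Marchetti $74,850; Chaudhri $96,200; Quinlan $90,900; Nwosu $16,050; Petrov $80,200. Sum = $379,600.
Difference $379,550 − $379,600 = −$50 applied to Nwosu: Nwosu becomes $16,000.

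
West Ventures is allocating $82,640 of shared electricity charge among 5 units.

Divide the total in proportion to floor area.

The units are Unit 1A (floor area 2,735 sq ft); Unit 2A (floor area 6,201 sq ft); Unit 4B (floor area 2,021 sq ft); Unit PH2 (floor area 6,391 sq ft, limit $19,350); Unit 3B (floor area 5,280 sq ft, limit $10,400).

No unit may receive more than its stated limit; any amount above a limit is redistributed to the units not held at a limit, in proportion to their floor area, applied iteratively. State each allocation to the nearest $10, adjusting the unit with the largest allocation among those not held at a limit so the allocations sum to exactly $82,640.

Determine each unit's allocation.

Total floor area = 22,628.
Pro-rata shares before constraints: Unit 1A 9,988.53; Unit 2A 22,646.75; Unit 4B 7,380.92; Unit PH2 23,340.65; Unit 3B 19,283.15.
Held at cap: Unit PH2 ($19,350), Unit 3B ($10,400); balance $52,890 reallocated over remaining floor area 10,957.
Shares after redistribution: Unit 1A 13,201.99 → $13,200; Unit 2A 29,932.54 → $29,930; Unit 4B 9,755.47 → $9,760.

Unit 1A: $13,200 | Unit 2A: $29,930 | Unit 4B: $9,760 | Unit PH2: $19,350 | Unit 3B: $10,400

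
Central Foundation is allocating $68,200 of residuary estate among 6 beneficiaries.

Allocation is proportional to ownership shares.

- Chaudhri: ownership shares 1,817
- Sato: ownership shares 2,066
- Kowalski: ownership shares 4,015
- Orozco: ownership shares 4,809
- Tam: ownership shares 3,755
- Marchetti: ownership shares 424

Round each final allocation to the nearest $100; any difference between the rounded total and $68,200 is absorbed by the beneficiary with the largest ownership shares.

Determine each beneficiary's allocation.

Combined ownership shares = 1,817 + 2,066 + 4,015 + 4,809 + 3,755 + 424 = 16,886.
Proportional shares: Chaudhri 7,338.59; Sato 8,344.26; Kowalski 16,215.98; Orozco 19,422.82; Tam 15,165.88; Marchetti 1,712.47.
At nearest $100: Chaudhri $7,300; Sato $8,300; Kowalski $16,200; Orozco $19,400; Tam $15,200; Marchetti $1,700. Sum = $68,100.
Difference $68,200 − $68,100 = +$100 applied to largest ownership shares (Orozco): Orozco becomes $19,500.

Chaudhri: $7,300; Sato: $8,300; Kowalski: $16,200; Orozco: $19,500; Tam: $15,200; Marchetti: $1,700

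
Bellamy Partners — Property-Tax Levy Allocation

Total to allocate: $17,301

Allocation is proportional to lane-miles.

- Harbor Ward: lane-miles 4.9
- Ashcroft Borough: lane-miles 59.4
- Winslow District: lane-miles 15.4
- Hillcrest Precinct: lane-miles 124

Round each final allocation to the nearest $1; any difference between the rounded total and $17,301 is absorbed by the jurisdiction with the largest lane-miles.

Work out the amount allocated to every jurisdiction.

Total lane-miles = 4.9 + 59.4 + 15.4 + 124 = 203.7.
Pro-rata amounts: Harbor Ward 416.18; Ashcroft Borough 5,045.06; Winslow District 1,307.98; Hillcrest Precinct 10,531.78.
Rounded to nearest $1: Harbor Ward $416; Ashcroft Borough $5,045; Winslow District $1,308; Hillcrest Precinct $10,532. Sum = $17,301.
Rounded total matches; no reconciliation needed.

Harbor Ward: $416; Ashcroft Borough: $5,045; Winslow District: $1,308; Hillcrest Precinct: $10,532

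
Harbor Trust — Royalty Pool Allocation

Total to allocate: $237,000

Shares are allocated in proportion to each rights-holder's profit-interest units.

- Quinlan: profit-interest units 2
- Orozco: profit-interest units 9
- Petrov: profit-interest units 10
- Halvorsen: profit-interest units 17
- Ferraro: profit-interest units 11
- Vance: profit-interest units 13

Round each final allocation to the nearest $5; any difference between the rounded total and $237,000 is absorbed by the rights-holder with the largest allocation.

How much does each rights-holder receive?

Quinlan: $7,645; Orozco: $34,405; Petrov: $38,225; Halvorsen: $64,980; Ferraro: $42,050; Vance: $49,695

Total profit-interest units = 62.
Raw shares: Quinlan 2/62 × $237,000 = 7,645.16; Orozco 9/62 × $237,000 = 34,403.23; Petrov 10/62 × $237,000 = 38,225.81; Halvorsen 17/62 × $237,000 = 64,983.87; Ferraro 11/62 × $237,000 = 42,048.39; Vance 13/62 × $237,000 = 49,693.55.
At nearest $5: Quinlan $7,645; Orozco $34,405; Petrov $38,225; Halvorsen $64,985; Ferraro $42,050; Vance $49,695. Sum = $237,005.
Difference $237,000 − $237,005 = −$5 applied to largest allocation (Halvorsen): Halvorsen becomes $64,980.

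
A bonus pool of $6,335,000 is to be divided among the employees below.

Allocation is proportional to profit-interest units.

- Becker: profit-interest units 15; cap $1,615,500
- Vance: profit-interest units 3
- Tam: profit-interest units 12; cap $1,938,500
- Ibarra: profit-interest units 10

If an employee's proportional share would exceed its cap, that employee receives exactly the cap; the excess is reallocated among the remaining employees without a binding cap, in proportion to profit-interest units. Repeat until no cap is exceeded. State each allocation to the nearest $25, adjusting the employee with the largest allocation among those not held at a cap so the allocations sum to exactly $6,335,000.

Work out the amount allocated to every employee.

Becker: $1,615,500; Vance: $641,775; Tam: $1,938,500; Ibarra: $2,139,225

Total profit-interest units = 40.
Unconstrained shares: Becker 2,375,625.00; Vance 475,125.00; Tam 1,900,500.00; Ibarra 1,583,750.00.
Held at cap: Becker ($1,615,500); remaining pool $4,719,500 reallocated over remaining profit-interest units 25.
Held at cap: Tam ($1,938,500); remaining pool $2,781,000 reallocated over remaining profit-interest units 13.
Redistributed shares: Vance 641,769.23 → $641,775; Ibarra 2,139,230.77 → $2,139,225.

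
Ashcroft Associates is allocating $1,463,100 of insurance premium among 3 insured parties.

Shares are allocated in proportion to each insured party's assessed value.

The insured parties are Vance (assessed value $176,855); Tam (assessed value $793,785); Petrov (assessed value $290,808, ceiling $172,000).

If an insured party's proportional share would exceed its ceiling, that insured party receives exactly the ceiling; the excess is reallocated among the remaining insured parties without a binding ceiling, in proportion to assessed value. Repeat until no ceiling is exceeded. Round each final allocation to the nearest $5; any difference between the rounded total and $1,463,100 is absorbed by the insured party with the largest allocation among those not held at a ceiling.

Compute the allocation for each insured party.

Sum of assessed value: 1,261,448.
Pro-rata shares before constraints: Vance 205,126.61; Tam 920,677.53; Petrov 337,295.86.
Cap binds for Petrov ($172,000); balance $1,291,100 reallocated over remaining assessed value 970,640.
Shares after redistribution: Vance 235,244.26 → $235,245; Tam 1,055,855.74 → $1,055,855.

Vance: $235,245 · Tam: $1,055,855 · Petrov: $172,000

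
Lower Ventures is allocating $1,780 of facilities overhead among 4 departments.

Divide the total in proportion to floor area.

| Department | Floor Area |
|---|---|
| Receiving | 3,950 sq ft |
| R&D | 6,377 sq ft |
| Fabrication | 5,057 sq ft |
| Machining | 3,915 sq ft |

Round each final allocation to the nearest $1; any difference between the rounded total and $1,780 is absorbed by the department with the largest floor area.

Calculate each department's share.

Combined floor area = 3,950 + 6,377 + 5,057 + 3,915 = 19,299.
Proportional shares: Receiving 364.32; R&D 588.17; Fabrication 466.42; Machining 361.09.
Rounded to nearest $1: Receiving $364; R&D $588; Fabrication $466; Machining $361. Sum = $1,779.
Difference $1,780 − $1,779 = +$1 applied to largest floor area (R&D): R&D becomes $589.

Receiving: $364 | R&D: $589 | Fabrication: $466 | Machining: $361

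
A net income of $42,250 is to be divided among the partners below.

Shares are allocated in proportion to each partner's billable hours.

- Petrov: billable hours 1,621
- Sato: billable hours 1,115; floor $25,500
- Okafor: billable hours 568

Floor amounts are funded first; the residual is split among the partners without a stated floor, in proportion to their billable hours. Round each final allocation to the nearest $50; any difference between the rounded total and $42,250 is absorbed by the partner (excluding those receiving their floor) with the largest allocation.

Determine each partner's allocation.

Petrov: $12,400 | Sato: $25,500 | Okafor: $4,350

Guaranteed amounts: Sato $25,500. Residual $16,750.
Residual split over remaining billable hours 2,189: Petrov 12,403.72 → $12,400; Okafor 4,346.28 → $4,350.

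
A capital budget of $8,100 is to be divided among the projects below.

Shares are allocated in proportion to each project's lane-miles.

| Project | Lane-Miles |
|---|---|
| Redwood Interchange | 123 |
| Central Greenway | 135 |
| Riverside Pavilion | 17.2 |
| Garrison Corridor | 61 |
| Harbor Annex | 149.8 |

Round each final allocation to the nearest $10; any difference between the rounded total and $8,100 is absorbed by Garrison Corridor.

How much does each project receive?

Redwood Interchange: $2,050 · Central Greenway: $2,250 · Riverside Pavilion: $290 · Garrison Corridor: $1,010 · Harbor Annex: $2,500

Combined lane-miles = 486.
Unrounded shares: Redwood Interchange 123/486 × $8,100 = 2,050.00; Central Greenway 135/486 × $8,100 = 2,250.00; Riverside Pavilion 17.2/486 × $8,100 = 286.67; Garrison Corridor 61/486 × $8,100 = 1,016.67; Harbor Annex 149.8/486 × $8,100 = 2,496.67.
At nearest $10: Redwood Interchange $2,050; Central Greenway $2,250; Riverside Pavilion $290; Garrison Corridor $1,020; Harbor Annex $2,500. Sum = $8,110.
Difference $8,100 − $8,110 = −$10 applied to Garrison Corridor: Garrison Corridor becomes $1,010.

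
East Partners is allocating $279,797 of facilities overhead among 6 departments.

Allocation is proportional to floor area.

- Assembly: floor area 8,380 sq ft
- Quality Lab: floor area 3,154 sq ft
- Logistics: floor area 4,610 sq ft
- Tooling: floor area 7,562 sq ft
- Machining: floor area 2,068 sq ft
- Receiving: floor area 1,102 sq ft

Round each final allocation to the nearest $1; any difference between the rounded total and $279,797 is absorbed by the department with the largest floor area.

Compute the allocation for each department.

Assembly: $87,242 | Quality Lab: $32,835 | Logistics: $47,993 | Tooling: $78,725 | Machining: $21,529 | Receiving: $11,473

Floor area total: 26,876.
Proportional shares: Assembly 8,380/26,876 × $279,797 = 87,241.36; Quality Lab 3,154/26,876 × $279,797 = 32,835.23; Logistics 4,610/26,876 × $279,797 = 47,993.16; Tooling 7,562/26,876 × $279,797 = 78,725.44; Machining 2,068/26,876 × $279,797 = 21,529.25; Receiving 1,102/26,876 × $279,797 = 11,472.55.
Rounded to nearest $1: Assembly $87,241; Quality Lab $32,835; Logistics $47,993; Tooling $78,725; Machining $21,529; Receiving $11,473. Sum = $279,796.
Difference $279,797 − $279,796 = +$1 applied to largest floor area (Assembly): Assembly becomes $87,242.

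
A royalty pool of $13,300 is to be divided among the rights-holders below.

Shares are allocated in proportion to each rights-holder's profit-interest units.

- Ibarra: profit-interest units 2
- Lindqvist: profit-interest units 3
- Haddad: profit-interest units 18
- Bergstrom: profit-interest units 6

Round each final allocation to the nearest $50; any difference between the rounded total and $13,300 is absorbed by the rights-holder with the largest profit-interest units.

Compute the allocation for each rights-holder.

Combined profit-interest units = 2 + 3 + 18 + 6 = 29.
Unrounded shares: Ibarra 917.24; Lindqvist 1,375.86; Haddad 8,255.17; Bergstrom 2,751.72.
Rounded to nearest $50: Ibarra $900; Lindqvist $1,400; Haddad $8,250; Bergstrom $2,750. Sum = $13,300.
Sum already equals the total — no adjustment.

Ibarra: $900 | Lindqvist: $1,400 | Haddad: $8,250 | Bergstrom: $2,750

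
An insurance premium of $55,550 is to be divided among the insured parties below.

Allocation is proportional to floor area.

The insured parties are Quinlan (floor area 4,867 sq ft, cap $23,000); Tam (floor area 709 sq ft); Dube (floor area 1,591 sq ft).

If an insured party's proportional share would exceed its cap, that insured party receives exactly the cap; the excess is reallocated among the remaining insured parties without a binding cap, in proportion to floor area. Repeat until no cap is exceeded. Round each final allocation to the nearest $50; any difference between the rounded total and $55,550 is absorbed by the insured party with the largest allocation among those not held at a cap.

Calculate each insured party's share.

Combined floor area = 7,167.
Pro-rata shares before constraints: Quinlan 37,723.15; Tam 5,495.32; Dube 12,331.53.
Cap binds for Quinlan ($23,000); remaining pool $32,550 reallocated over remaining floor area 2,300.
Remaining shares: Tam 10,033.89 → $10,050; Dube 22,516.11 → $22,500.

Quinlan: $23,000; Tam: $10,050; Dube: $22,500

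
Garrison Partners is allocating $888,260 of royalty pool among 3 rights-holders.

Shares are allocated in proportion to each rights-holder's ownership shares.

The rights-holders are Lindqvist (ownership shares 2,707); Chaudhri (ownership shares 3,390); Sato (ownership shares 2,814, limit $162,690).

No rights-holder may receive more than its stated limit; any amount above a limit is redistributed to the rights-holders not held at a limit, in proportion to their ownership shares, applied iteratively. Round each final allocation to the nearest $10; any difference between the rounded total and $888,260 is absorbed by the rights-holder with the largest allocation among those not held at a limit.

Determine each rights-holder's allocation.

Sum of ownership shares: 8,911.
Unconstrained shares: Lindqvist 269,837.26; Chaudhri 337,919.58; Sato 280,503.16.
Held at cap: Sato ($162,690); balance $725,570 reallocated over remaining ownership shares 6,097.
Redistributed shares: Lindqvist 322,144.99 → $322,140; Chaudhri 403,425.01 → $403,430.

Lindqvist: $322,140 · Chaudhri: $403,430 · Sato: $162,690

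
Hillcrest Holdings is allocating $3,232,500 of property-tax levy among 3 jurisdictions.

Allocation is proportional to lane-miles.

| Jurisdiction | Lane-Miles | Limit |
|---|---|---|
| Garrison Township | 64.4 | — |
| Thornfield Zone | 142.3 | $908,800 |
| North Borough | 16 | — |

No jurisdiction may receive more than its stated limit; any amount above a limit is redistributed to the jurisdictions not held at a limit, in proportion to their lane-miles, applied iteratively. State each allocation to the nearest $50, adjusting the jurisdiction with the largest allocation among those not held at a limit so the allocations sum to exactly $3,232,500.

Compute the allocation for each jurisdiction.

Total lane-miles = 222.7.
Pro-rata shares before constraints: Garrison Township 934,768.75; Thornfield Zone 2,065,490.57; North Borough 232,240.68.
Capped: Thornfield Zone ($908,800); residual $2,323,700 reallocated over remaining lane-miles 80.4.
Shares after redistribution: Garrison Township 1,861,272.14 → $1,861,250; North Borough 462,427.86 → $462,450.

Garrison Township: $1,861,250 | Thornfield Zone: $908,800 | North Borough: $462,450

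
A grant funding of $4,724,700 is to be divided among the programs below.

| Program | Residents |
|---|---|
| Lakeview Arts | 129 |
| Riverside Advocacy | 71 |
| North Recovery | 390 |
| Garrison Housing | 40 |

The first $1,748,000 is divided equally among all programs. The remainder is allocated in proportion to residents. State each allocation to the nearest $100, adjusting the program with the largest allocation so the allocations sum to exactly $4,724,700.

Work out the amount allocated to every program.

$1,748,000 shared equally gives $437,000 per program.
Remainder $2,976,700 by residents (total 630): Lakeview Arts 609,514.76 → $609,500; Riverside Advocacy 335,469.37 → $335,500; North Recovery 1,842,719.05 → $1,842,700; Garrison Housing 188,996.83 → $189,000.
Totals: Lakeview Arts $437,000 + $609,500 = $1,046,500; Riverside Advocacy $437,000 + $335,500 = $772,500; North Recovery $437,000 + $1,842,700 = $2,279,700; Garrison Housing $437,000 + $189,000 = $626,000.

Lakeview Arts: $1,046,500; Riverside Advocacy: $772,500; North Recovery: $2,279,700; Garrison Housing: $626,000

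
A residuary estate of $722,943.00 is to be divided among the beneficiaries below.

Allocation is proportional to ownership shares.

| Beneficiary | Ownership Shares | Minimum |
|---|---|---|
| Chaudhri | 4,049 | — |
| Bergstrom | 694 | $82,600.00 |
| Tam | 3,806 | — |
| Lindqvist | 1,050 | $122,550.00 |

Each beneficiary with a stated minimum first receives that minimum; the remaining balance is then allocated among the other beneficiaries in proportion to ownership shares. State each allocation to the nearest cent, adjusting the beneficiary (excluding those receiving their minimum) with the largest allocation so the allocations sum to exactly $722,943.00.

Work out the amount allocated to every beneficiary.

Guaranteed amounts: Bergstrom $82,600.00; Lindqvist $122,550.00. Balance $517,793.00.
Balance split over remaining ownership shares 7,855: Chaudhri 266,905.6470 → $266,905.65; Tam 250,887.3530 → $250,887.35.

Chaudhri: $266,905.65 · Bergstrom: $82,600.00 · Tam: $250,887.35 · Lindqvist: $122,550.00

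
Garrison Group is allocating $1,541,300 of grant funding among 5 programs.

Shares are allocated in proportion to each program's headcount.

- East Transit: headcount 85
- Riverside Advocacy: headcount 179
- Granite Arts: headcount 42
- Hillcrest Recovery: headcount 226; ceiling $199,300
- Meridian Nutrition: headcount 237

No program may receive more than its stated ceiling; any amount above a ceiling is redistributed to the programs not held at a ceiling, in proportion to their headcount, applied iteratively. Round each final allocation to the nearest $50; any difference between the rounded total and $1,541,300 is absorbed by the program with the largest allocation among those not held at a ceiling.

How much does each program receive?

East Transit: $210,050; Riverside Advocacy: $442,400; Granite Arts: $103,800; Hillcrest Recovery: $199,300; Meridian Nutrition: $585,750

Sum of headcount: 769.
Pro-rata shares before constraints: East Transit 170,364.76; Riverside Advocacy 358,768.14; Granite Arts 84,180.23; Hillcrest Recovery 452,969.83; Meridian Nutrition 475,017.04.
Cap binds for Hillcrest Recovery ($199,300); remaining pool $1,342,000 reallocated over remaining headcount 543.
Remaining shares: East Transit 210,073.66 → $210,050; Riverside Advocacy 442,390.42 → $442,400; Granite Arts 103,801.10 → $103,800; Meridian Nutrition 585,734.81 → $585,750.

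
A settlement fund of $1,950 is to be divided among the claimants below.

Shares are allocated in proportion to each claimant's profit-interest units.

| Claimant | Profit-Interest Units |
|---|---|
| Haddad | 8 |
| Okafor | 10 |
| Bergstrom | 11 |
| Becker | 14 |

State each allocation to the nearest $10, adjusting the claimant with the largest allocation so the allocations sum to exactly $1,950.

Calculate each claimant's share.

Haddad: $360 | Okafor: $450 | Bergstrom: $500 | Becker: $640

Profit-interest units total: 43.
Unrounded shares: Haddad 8/43 × $1,950 = 362.79; Okafor 10/43 × $1,950 = 453.49; Bergstrom 11/43 × $1,950 = 498.84; Becker 14/43 × $1,950 = 634.88.
At nearest $10: Haddad $360; Okafor $450; Bergstrom $500; Becker $630. Sum = $1,940.
Difference $1,950 − $1,940 = +$10 applied to largest allocation (Becker): Becker becomes $640.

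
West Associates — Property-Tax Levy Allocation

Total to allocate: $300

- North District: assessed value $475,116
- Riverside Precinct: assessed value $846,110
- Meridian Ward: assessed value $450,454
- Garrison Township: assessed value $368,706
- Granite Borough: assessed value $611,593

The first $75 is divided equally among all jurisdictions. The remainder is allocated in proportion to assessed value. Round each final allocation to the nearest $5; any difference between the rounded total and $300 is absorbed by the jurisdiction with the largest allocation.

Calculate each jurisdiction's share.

North District: $55; Riverside Precinct: $85; Meridian Ward: $50; Garrison Township: $45; Granite Borough: $65

$75 shared equally gives $15 per jurisdiction.
Remainder $225 by assessed value (total 2,751,979): North District 38.85 → $40; Riverside Precinct 69.18 → $70; Meridian Ward 36.83 → $35; Garrison Township 30.15 → $30; Granite Borough 50.00 → $50.
Totals: North District $15 + $40 = $55; Riverside Precinct $15 + $70 = $85; Meridian Ward $15 + $35 = $50; Garrison Township $15 + $30 = $45; Granite Borough $15 + $50 = $65.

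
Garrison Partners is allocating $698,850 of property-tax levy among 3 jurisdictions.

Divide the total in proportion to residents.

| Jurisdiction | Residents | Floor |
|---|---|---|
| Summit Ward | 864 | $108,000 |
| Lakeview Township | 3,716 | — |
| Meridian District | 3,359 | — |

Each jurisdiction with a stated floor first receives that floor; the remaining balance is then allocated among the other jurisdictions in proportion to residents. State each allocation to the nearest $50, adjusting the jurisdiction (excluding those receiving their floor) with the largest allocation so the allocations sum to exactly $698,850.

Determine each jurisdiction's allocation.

Minimums first: Summit Ward $108,000. Residual $590,850.
Residual split over remaining residents 7,075: Lakeview Township 310,331.96 → $310,350; Meridian District 280,518.04 → $280,500.

Summit Ward: $108,000; Lakeview Township: $310,350; Meridian District: $280,500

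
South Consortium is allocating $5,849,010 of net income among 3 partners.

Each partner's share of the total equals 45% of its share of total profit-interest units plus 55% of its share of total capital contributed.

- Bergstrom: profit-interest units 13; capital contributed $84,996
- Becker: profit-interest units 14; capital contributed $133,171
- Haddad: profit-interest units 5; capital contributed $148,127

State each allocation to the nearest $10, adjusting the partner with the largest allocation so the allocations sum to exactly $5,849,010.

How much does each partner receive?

Profit-interest units total 32; capital contributed total 366,294.
Blended shares (45% profit-interest units + 55% capital contributed): Bergstrom 0.3104; Becker 0.3968; Haddad 0.2927.
Unrounded shares: Bergstrom 1,815,744.51; Becker 2,321,090.31; Haddad 1,712,175.18.
Rounded to nearest $10: Bergstrom $1,815,740; Becker $2,321,090; Haddad $1,712,180. Sum = $5,849,010.
No rounding difference to absorb.

Bergstrom: $1,815,740 | Becker: $2,321,090 | Haddad: $1,712,180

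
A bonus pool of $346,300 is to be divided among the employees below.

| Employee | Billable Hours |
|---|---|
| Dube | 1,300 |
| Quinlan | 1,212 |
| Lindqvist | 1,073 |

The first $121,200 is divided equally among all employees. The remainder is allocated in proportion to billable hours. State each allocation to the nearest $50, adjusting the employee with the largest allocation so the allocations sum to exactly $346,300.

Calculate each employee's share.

Dube: $122,050; Quinlan: $116,500; Lindqvist: $107,750

First tranche $121,200 split equally: $40,400 each.
Remainder $225,100 by billable hours (total 3,585): Dube 81,626.22 → $81,650; Quinlan 76,100.75 → $76,100; Lindqvist 67,373.03 → $67,350.
Totals: Dube $40,400 + $81,650 = $122,050; Quinlan $40,400 + $76,100 = $116,500; Lindqvist $40,400 + $67,350 = $107,750.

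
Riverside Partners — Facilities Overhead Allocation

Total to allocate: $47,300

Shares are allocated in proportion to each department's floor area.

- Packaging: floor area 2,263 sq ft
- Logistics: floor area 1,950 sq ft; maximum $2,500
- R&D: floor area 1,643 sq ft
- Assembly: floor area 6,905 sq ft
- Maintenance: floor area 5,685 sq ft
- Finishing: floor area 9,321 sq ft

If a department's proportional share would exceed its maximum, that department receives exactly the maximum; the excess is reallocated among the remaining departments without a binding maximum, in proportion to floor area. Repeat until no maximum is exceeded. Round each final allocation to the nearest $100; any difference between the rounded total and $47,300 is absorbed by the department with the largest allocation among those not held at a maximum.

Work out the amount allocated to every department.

Sum of floor area: 27,767.
Pro-rata shares before constraints: Packaging 3,854.93; Logistics 3,321.75; R&D 2,798.79; Assembly 11,762.40; Maintenance 9,684.18; Finishing 15,877.96.
Capped: Logistics ($2,500); remaining pool $44,800 reallocated over remaining floor area 25,817.
Redistributed shares: Packaging 3,926.96 → $3,900; R&D 2,851.08 → $2,900; Assembly 11,982.18 → $12,000; Maintenance 9,865.13 → $9,900; Finishing 16,174.64 → $16,200.
Rounding difference −$100 applied to Finishing → $16,100.

Packaging: $3,900; Logistics: $2,500; R&D: $2,900; Assembly: $12,000; Maintenance: $9,900; Finishing: $16,100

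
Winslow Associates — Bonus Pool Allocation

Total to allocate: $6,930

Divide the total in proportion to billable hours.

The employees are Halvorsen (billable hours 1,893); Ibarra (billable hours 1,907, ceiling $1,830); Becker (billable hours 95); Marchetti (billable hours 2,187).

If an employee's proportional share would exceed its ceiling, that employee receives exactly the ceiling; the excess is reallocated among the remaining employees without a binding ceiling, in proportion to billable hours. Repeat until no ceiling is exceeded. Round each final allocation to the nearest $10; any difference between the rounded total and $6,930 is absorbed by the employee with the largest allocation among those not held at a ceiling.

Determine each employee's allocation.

Sum of billable hours: 6,082.
Unconstrained shares: Halvorsen 2,156.94; Ibarra 2,172.89; Becker 108.25; Marchetti 2,491.93.
Cap binds for Ibarra ($1,830); remaining pool $5,100 reallocated over remaining billable hours 4,175.
Redistributed shares: Halvorsen 2,312.41 → $2,310; Becker 116.05 → $120; Marchetti 2,671.54 → $2,670.

Halvorsen: $2,310; Ibarra: $1,830; Becker: $120; Marchetti: $2,670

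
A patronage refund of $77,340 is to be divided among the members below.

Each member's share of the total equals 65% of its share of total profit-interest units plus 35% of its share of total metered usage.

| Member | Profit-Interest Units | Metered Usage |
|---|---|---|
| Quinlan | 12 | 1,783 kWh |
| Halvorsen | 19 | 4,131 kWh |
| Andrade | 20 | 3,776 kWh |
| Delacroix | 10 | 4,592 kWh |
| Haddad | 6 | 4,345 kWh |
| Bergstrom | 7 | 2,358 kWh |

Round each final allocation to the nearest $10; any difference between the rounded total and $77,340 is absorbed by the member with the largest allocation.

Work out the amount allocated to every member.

Totals — profit-interest units 74, metered usage 20,985.
Blended shares (65% profit-interest units + 35% metered usage): Quinlan 0.1351; Halvorsen 0.2358; Andrade 0.2387; Delacroix 0.1644; Haddad 0.1252; Bergstrom 0.1008.
Pro-rata amounts: Quinlan 10,451.98; Halvorsen 18,236.08; Andrade 18,457.50; Delacroix 12,716.70; Haddad 9,680.74; Bergstrom 7,797.00.
After rounding ($10): Quinlan $10,450; Halvorsen $18,240; Andrade $18,460; Delacroix $12,720; Haddad $9,680; Bergstrom $7,800. Sum = $77,350.
Difference $77,340 − $77,350 = −$10 applied to largest allocation (Andrade): Andrade becomes $18,450.

Quinlan: $10,450 · Halvorsen: $18,240 · Andrade: $18,450 · Delacroix: $12,720 · Haddad: $9,680 · Bergstrom: $7,800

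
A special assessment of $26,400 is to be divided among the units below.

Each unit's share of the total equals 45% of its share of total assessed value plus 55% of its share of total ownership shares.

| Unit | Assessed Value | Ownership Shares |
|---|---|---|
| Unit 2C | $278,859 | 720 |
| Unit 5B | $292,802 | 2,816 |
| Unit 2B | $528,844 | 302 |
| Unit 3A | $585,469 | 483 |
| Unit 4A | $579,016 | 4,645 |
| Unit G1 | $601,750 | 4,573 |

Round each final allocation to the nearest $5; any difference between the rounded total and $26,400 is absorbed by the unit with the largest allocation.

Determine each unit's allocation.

Unit 2C: $1,930 · Unit 5B: $4,235 · Unit 2B: $2,515 · Unit 3A: $2,945 · Unit 4A: $7,380 · Unit G1: $7,395

Assessed value total 2,866,740; ownership shares total 13,539.
Composite weights (45% assessed value + 55% ownership shares): Unit 2C 0.0730; Unit 5B 0.1604; Unit 2B 0.0953; Unit 3A 0.1115; Unit 4A 0.2796; Unit G1 0.2802.
Pro-rata amounts: Unit 2C 1,927.78; Unit 5B 4,233.43; Unit 2B 2,515.45; Unit 3A 2,944.23; Unit 4A 7,381.05; Unit G1 7,398.05.
Rounded to nearest $5: Unit 2C $1,930; Unit 5B $4,235; Unit 2B $2,515; Unit 3A $2,945; Unit 4A $7,380; Unit G1 $7,400. Sum = $26,405.
Difference $26,400 − $26,405 = −$5 applied to largest allocation (Unit G1): Unit G1 becomes $7,395.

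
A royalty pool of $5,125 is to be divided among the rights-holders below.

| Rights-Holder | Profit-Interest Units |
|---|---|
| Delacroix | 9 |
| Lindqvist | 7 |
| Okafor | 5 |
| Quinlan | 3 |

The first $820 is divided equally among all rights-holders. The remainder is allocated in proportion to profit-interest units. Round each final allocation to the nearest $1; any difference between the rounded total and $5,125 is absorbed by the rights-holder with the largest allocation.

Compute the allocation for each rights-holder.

Equal tier: $820 ÷ 4 = $205 apiece.
Remainder $4,305 by profit-interest units (total 24): Delacroix 1,614.38 → $1,614; Lindqvist 1,255.62 → $1,256; Okafor 896.88 → $897; Quinlan 538.12 → $538.
Totals: Delacroix $205 + $1,614 = $1,819; Lindqvist $205 + $1,256 = $1,461; Okafor $205 + $897 = $1,102; Quinlan $205 + $538 = $743.

Delacroix: $1,819 · Lindqvist: $1,461 · Okafor: $1,102 · Quinlan: $743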